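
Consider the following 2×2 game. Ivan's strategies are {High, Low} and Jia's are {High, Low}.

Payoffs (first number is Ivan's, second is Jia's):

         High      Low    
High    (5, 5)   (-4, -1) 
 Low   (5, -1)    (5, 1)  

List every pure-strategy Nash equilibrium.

(High, High): Ivan gets 5 ≥ 5 from Low, and Jia gets 5 ≥ -1 from Low — Nash equilibrium.
(High, Low): Ivan prefers Low (5 > -4); Jia prefers High (5 > -1) — not an equilibrium.
(Low, High): Jia prefers Low (1 > -1) — not an equilibrium.
(Low, Low): Ivan gets 5 ≥ -4 from High, and Jia gets 1 ≥ -1 from High — Nash equilibrium.

(High, High) and (Low, Low)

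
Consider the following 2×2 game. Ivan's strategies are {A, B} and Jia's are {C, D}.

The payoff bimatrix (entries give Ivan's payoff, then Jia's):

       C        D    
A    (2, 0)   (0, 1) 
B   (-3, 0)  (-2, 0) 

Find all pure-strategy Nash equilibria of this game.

(A, D)

(A, C): Jia prefers D (1 > 0) — not an equilibrium.
(A, D): Ivan gets 0 ≥ -2 from B, and Jia gets 1 ≥ 0 from C — Nash equilibrium.
(B, C): Ivan prefers A (2 > -3) — not an equilibrium.
(B, D): Ivan prefers A (0 > -2) — not an equilibrium.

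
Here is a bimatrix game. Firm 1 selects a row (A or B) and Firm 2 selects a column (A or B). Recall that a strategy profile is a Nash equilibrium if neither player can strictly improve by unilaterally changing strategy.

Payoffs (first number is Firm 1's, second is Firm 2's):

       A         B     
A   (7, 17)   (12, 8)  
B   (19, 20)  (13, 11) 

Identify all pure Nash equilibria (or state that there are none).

(B, A)

(A, A): Firm 1 prefers B (19 > 7) — not an equilibrium.
(A, B): Firm 1 prefers B (13 > 12); Firm 2 prefers A (17 > 8) — not an equilibrium.
(B, A): Firm 1 gets 19 ≥ 7 from A, and Firm 2 gets 20 ≥ 11 from B — Nash equilibrium.
(B, B): Firm 2 prefers A (20 > 11) — not an equilibrium.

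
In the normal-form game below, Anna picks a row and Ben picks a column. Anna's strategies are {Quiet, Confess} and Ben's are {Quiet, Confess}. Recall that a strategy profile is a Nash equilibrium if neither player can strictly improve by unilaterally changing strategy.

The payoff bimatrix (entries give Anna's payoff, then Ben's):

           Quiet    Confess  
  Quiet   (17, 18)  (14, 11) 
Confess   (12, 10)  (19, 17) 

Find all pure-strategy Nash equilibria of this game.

(Quiet, Quiet) and (Confess, Confess)

(Quiet, Quiet): Anna gets 17 ≥ 12 from Confess, and Ben gets 18 ≥ 11 from Confess — Nash equilibrium.
(Quiet, Confess): Anna prefers Confess (19 > 14); Ben prefers Quiet (18 > 11) — not an equilibrium.
(Confess, Quiet): Anna prefers Quiet (17 > 12); Ben prefers Confess (17 > 10) — not an equilibrium.
(Confess, Confess): Anna gets 19 ≥ 14 from Quiet, and Ben gets 17 ≥ 10 from Quiet — Nash equilibrium.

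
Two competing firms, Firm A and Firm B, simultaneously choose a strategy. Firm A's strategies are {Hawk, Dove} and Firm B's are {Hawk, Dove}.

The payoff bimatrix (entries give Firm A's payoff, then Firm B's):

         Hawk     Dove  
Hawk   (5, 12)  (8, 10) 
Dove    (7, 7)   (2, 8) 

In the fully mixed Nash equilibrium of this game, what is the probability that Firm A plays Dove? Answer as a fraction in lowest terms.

Let p be the probability that Firm A plays Hawk. In a completely mixed equilibrium, Firm B must be indifferent between Hawk and Dove.
Firm B's expected payoff from Hawk is 12p + 7(1−p); from Dove it is 10p + 8(1−p).
Setting these equal: 5p + 7 = 2p + 8, so p = 1/3.
Therefore Firm A plays Dove with probability 1 − 1/3 = 2/3.

2/3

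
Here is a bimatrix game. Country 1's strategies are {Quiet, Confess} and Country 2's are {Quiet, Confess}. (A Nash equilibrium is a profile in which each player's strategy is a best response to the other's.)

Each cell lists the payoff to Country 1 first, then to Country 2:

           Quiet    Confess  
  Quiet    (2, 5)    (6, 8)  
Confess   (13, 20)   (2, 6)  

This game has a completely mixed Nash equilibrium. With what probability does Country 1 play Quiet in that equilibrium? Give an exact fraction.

14/17

Let x be the probability that Country 1 plays Quiet. In a completely mixed equilibrium, Country 2 must be indifferent between Quiet and Confess.
Country 2's expected payoff from Quiet is 5x + 20(1−x); from Confess it is 8x + 6(1−x).
Setting these equal: −15x + 20 = 2x + 6, so x = 14/17.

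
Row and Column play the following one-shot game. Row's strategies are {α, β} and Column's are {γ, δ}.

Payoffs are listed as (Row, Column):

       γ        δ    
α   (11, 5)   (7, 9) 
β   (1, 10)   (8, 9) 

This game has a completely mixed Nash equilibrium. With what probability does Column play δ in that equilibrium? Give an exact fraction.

10/11

Let c be the probability that Column plays γ. In a completely mixed equilibrium, Row must be indifferent between α and β.
Row's expected payoff from α is 11c + 7(1−c); from β it is c + 8(1−c).
Setting these equal: 4c + 7 = −7c + 8, so c = 1/11.
Therefore Column plays δ with probability 1 − 1/11 = 10/11.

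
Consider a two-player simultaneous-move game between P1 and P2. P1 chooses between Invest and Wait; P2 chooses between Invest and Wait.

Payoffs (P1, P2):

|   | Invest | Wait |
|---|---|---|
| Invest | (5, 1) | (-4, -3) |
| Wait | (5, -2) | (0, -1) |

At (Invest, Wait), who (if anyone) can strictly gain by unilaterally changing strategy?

Both

P1 at (Invest, Wait) earns -4; deviating to Wait yields 0 — a strict improvement.
P2 earns -3; deviating to Invest yields 1 — a strict improvement.
Both P1 and P2 have strictly profitable deviations.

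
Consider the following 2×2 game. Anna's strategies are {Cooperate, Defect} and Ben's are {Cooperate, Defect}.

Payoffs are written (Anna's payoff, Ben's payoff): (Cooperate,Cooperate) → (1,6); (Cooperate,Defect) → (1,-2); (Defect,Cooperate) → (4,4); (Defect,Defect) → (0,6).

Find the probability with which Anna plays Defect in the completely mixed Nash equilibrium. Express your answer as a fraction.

Let p be the probability that Anna plays Cooperate. In a completely mixed equilibrium, Ben must be indifferent between Cooperate and Defect.
Ben's expected payoff from Cooperate is 6p + 4(1−p); from Defect it is −2p + 6(1−p).
Setting these equal: 2p + 4 = −8p + 6, so p = 1/5.
Therefore Anna plays Defect with probability 1 − 1/5 = 4/5.

4/5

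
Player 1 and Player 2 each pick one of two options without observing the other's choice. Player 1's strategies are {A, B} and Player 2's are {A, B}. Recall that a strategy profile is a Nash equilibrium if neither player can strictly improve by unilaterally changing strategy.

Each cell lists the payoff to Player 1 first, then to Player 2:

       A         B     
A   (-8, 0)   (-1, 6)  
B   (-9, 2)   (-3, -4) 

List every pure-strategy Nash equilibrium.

(A, A): Player 2 prefers B (6 > 0) — not an equilibrium.
(A, B): Player 1 gets -1 ≥ -3 from B, and Player 2 gets 6 ≥ 0 from A — Nash equilibrium.
(B, A): Player 1 prefers A (-8 > -9) — not an equilibrium.
(B, B): Player 1 prefers A (-1 > -3); Player 2 prefers A (2 > -4) — not an equilibrium.

(A, B)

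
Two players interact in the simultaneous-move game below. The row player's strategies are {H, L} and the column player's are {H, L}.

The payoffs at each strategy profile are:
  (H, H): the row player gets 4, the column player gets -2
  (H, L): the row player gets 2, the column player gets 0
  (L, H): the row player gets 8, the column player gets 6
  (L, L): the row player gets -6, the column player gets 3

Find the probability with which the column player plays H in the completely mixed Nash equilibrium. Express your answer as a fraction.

Let c be the probability that the column player plays H. In a completely mixed equilibrium, the row player must be indifferent between H and L.
The row player's expected payoff from H is 4c + 2(1−c); from L it is 8c − 6(1−c).
Setting these equal: 2c + 2 = 14c − 6, so c = 2/3.

2/3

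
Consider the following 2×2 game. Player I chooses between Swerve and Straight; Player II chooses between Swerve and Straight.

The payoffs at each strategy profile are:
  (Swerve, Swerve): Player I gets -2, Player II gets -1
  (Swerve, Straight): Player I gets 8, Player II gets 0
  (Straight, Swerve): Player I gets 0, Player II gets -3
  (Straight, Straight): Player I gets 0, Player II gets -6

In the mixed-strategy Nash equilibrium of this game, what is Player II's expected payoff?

First find p, the probability Player I plays Swerve, from Player II's indifference between Swerve and Straight: −p − 3(1−p) = −6(1−p), giving p = 3/4.
Since Player II is indifferent in equilibrium, Player II's expected payoff equals the payoff from either column against (3/4, 1/4). Using Swerve: −(3/4) − 3(1/4) = -3/2.

-3/2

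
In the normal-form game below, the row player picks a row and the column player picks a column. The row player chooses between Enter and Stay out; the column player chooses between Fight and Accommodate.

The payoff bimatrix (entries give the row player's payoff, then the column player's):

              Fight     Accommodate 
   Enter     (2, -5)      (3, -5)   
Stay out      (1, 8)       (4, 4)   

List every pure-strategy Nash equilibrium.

(Enter, Fight)

(Enter, Fight): the row player gets 2 ≥ 1 from Stay out, and the column player gets -5 ≥ -5 from Accommodate — Nash equilibrium.
(Enter, Accommodate): the row player prefers Stay out (4 > 3) — not an equilibrium.
(Stay out, Fight): the row player prefers Enter (2 > 1) — not an equilibrium.
(Stay out, Accommodate): the column player prefers Fight (8 > 4) — not an equilibrium.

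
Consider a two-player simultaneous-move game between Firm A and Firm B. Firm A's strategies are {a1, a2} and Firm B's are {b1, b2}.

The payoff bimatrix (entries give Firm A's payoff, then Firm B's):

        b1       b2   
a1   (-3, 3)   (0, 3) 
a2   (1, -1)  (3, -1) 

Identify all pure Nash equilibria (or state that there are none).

(a1, b1): Firm A prefers a2 (1 > -3) — not an equilibrium.
(a1, b2): Firm A prefers a2 (3 > 0) — not an equilibrium.
(a2, b1): Firm A gets 1 ≥ -3 from a1, and Firm B gets -1 ≥ -1 from b2 — Nash equilibrium.
(a2, b2): Firm A gets 3 ≥ 0 from a1, and Firm B gets -1 ≥ -1 from b1 — Nash equilibrium.

(a2, b1) and (a2, b2)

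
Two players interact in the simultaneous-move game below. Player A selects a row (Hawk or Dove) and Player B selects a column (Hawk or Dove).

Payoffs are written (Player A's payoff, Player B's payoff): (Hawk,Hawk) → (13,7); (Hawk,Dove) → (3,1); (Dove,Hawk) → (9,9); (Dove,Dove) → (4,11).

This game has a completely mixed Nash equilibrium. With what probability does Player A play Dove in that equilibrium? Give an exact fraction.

3/4

Let x be the probability that Player A plays Hawk. In a completely mixed equilibrium, Player B must be indifferent between Hawk and Dove.
Player B's expected payoff from Hawk is 7x + 9(1−x); from Dove it is x + 11(1−x).
Setting these equal: −2x + 9 = −10x + 11, so x = 1/4.
Therefore Player A plays Dove with probability 1 − 1/4 = 3/4.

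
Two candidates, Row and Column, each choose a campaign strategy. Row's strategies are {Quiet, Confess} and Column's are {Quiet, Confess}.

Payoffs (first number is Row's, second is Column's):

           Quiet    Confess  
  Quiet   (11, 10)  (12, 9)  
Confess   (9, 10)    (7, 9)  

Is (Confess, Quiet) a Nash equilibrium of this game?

No

At (Confess, Quiet), Row earns 9; switching to Quiet would give 11, so Row would deviate.
Column earns 10; switching to Confess would give 9, so Column has no profitable deviation.
Since at least one player can profitably deviate, this is not a Nash equilibrium.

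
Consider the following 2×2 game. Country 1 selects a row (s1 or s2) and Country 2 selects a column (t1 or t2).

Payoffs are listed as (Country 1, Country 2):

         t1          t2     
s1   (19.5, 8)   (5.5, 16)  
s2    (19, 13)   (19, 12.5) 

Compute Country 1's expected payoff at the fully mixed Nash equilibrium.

First find y, the probability Country 2 plays t1, from Country 1's indifference between s1 and s2: 19.5y + 5.5(1−y) = 19y + 19(1−y), giving y = 27/28.
Since Country 1 is indifferent in equilibrium, Country 1's expected payoff equals the payoff from either row against (27/28, 1/28). Using s1: 19.5(27/28) + 5.5(1/28) = 19.

19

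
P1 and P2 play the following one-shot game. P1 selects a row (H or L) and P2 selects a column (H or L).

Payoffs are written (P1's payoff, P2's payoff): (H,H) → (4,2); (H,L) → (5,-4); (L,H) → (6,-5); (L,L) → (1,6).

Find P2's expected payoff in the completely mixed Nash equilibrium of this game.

First find p, the probability P1 plays H, from P2's indifference between H and L: 2p − 5(1−p) = −4p + 6(1−p), giving p = 11/17.
Since P2 is indifferent in equilibrium, P2's expected payoff equals the payoff from either column against (11/17, 6/17). Using H: 2(11/17) − 5(6/17) = -8/17.

-8/17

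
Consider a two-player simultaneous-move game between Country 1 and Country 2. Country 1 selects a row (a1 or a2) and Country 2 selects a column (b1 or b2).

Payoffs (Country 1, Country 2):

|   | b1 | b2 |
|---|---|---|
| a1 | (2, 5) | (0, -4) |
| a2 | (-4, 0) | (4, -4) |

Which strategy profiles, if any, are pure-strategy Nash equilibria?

(a1, b1)

(a1, b1): Country 1 gets 2 ≥ -4 from a2, and Country 2 gets 5 ≥ -4 from b2 — Nash equilibrium.
(a1, b2): Country 1 prefers a2 (4 > 0); Country 2 prefers b1 (5 > -4) — not an equilibrium.
(a2, b1): Country 1 prefers a1 (2 > -4) — not an equilibrium.
(a2, b2): Country 2 prefers b1 (0 > -4) — not an equilibrium.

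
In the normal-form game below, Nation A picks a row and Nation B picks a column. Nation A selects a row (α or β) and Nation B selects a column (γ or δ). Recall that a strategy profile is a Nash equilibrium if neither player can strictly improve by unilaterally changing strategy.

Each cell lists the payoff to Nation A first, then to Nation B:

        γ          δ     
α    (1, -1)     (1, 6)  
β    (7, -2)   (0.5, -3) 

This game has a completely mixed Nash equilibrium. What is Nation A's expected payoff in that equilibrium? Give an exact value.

First find q, the probability Nation B plays γ, from Nation A's indifference between α and β: q + (1−q) = 7q + 0.5(1−q), giving q = 1/13.
Since Nation A is indifferent in equilibrium, Nation A's expected payoff equals the payoff from either row against (1/13, 12/13). Using α: (1/13) + (12/13) = 1.

1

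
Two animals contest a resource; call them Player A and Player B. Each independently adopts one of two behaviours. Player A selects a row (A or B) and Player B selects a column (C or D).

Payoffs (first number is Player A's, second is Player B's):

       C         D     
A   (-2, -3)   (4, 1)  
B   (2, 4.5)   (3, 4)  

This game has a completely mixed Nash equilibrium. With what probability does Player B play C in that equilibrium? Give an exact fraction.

1/5

Let c be the probability that Player B plays C. In a completely mixed equilibrium, Player A must be indifferent between A and B.
Player A's expected payoff from A is −2c + 4(1−c); from B it is 2c + 3(1−c).
Setting these equal: −6c + 4 = −c + 3, so c = 1/5.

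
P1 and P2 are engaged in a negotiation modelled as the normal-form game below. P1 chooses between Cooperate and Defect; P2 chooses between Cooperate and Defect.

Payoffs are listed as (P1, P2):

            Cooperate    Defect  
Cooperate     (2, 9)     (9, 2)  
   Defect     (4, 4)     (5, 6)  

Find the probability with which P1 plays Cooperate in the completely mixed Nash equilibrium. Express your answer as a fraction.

2/9

Let p be the probability that P1 plays Cooperate. In a completely mixed equilibrium, P2 must be indifferent between Cooperate and Defect.
P2's expected payoff from Cooperate is 9p + 4(1−p); from Defect it is 2p + 6(1−p).
Setting these equal: 5p + 4 = −4p + 6, so p = 2/9.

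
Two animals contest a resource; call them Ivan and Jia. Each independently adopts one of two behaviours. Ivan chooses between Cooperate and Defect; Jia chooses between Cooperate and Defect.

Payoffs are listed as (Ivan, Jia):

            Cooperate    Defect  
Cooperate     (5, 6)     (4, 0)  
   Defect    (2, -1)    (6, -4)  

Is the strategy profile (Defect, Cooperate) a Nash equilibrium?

No

At (Defect, Cooperate), Ivan earns 2; switching to Cooperate would give 5, so Ivan would deviate.
Jia earns -1; switching to Defect would give -4, so Jia has no profitable deviation.
Since at least one player can profitably deviate, this is not a Nash equilibrium.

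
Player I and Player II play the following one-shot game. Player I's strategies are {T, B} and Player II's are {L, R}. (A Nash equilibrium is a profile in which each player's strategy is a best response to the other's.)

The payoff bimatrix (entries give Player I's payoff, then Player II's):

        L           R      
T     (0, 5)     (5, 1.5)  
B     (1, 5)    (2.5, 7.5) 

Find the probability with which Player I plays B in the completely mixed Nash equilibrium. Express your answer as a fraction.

Let r be the probability that Player I plays T. In a completely mixed equilibrium, Player II must be indifferent between L and R.
Player II's expected payoff from L is 5r + 5(1−r); from R it is 1.5r + 7.5(1−r).
Setting these equal: 5 = −6r + 7.5, so r = 5/12.
Therefore Player I plays B with probability 1 − 5/12 = 7/12.

7/12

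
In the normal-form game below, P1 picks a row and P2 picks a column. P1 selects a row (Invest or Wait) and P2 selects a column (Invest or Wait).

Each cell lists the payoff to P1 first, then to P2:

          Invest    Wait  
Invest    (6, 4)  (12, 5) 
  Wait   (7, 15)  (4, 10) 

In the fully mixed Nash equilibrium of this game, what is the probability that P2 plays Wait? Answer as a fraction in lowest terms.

Let q be the probability that P2 plays Invest. In a completely mixed equilibrium, P1 must be indifferent between Invest and Wait.
P1's expected payoff from Invest is 6q + 12(1−q); from Wait it is 7q + 4(1−q).
Setting these equal: −6q + 12 = 3q + 4, so q = 8/9.
Therefore P2 plays Wait with probability 1 − 8/9 = 1/9.

1/9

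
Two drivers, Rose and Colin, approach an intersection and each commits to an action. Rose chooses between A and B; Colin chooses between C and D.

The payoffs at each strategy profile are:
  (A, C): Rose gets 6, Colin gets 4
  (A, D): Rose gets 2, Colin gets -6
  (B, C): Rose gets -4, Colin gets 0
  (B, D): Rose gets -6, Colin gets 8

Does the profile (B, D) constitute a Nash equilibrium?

No

At (B, D), Rose earns -6; switching to A would give 2, so Rose would deviate.
Colin earns 8; switching to C would give 0, so Colin has no profitable deviation.
Since at least one player can profitably deviate, this is not a Nash equilibrium.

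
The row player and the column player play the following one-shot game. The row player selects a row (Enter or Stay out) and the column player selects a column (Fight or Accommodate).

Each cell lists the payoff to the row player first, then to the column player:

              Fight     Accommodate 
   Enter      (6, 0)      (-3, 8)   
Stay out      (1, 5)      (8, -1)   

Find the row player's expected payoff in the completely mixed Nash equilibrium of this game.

51/16

First find q, the probability the column player plays Fight, from the row player's indifference between Enter and Stay out: 6q − 3(1−q) = q + 8(1−q), giving q = 11/16.
Since the row player is indifferent in equilibrium, the row player's expected payoff equals the payoff from either row against (11/16, 5/16). Using Enter: 6(11/16) − 3(5/16) = 51/16.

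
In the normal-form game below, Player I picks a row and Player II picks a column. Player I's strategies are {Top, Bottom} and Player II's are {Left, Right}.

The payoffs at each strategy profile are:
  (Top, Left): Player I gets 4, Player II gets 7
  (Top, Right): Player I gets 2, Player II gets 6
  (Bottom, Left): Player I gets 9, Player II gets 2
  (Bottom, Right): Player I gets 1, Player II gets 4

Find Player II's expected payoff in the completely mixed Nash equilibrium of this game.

16/3

First find p, the probability Player I plays Top, from Player II's indifference between Left and Right: 7p + 2(1−p) = 6p + 4(1−p), giving p = 2/3.
Since Player II is indifferent in equilibrium, Player II's expected payoff equals the payoff from either column against (2/3, 1/3). Using Left: 7(2/3) + 2(1/3) = 16/3.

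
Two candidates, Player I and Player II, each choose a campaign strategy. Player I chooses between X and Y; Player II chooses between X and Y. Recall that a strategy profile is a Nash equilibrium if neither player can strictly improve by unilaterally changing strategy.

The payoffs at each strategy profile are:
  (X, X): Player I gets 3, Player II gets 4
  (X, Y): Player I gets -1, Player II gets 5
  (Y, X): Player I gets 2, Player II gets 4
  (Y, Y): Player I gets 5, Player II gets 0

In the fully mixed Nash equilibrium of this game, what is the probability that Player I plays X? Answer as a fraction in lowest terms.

4/5

Let p be the probability that Player I plays X. In a completely mixed equilibrium, Player II must be indifferent between X and Y.
Player II's expected payoff from X is 4p + 4(1−p); from Y it is 5p.
Setting these equal: 4 = 5p, so p = 4/5.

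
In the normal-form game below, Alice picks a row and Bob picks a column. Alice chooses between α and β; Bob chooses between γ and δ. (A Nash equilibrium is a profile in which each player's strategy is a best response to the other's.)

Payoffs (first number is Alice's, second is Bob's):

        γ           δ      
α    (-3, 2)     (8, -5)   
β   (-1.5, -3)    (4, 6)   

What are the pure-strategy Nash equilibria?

none

(α, γ): Alice prefers β (-1.5 > -3) — not an equilibrium.
(α, δ): Bob prefers γ (2 > -5) — not an equilibrium.
(β, γ): Bob prefers δ (6 > -3) — not an equilibrium.
(β, δ): Alice prefers α (8 > 4) — not an equilibrium.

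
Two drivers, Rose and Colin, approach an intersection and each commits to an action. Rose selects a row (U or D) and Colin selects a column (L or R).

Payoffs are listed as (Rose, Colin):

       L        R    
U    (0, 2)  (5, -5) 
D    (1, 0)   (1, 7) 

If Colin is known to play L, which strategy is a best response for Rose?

Against L, Rose earns 0 from U and 1 from D.
So D is the best response.

D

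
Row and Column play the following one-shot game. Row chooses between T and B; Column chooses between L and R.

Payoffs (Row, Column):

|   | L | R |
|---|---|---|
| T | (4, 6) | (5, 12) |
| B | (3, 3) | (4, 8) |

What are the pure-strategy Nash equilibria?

(T, R)

(T, L): Column prefers R (12 > 6) — not an equilibrium.
(T, R): Row gets 5 ≥ 4 from B, and Column gets 12 ≥ 6 from L — Nash equilibrium.
(B, L): Row prefers T (4 > 3); Column prefers R (8 > 3) — not an equilibrium.
(B, R): Row prefers T (5 > 4) — not an equilibrium.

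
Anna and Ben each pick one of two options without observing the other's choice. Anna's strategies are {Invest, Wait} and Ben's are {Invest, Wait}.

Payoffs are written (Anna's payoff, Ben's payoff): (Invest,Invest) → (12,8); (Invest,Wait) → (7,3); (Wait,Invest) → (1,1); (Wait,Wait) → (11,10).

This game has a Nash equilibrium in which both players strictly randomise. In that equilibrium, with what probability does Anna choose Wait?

5/14

Let p be the probability that Anna plays Invest. In a completely mixed equilibrium, Ben must be indifferent between Invest and Wait.
Ben's expected payoff from Invest is 8p + (1−p); from Wait it is 3p + 10(1−p).
Setting these equal: 7p + 1 = −7p + 10, so p = 9/14.
Therefore Anna plays Wait with probability 1 − 9/14 = 5/14.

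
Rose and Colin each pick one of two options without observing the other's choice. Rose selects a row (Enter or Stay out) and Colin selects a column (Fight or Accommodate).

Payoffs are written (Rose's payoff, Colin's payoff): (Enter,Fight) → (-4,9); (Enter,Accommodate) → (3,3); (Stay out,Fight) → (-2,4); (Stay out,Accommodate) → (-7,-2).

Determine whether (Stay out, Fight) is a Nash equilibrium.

Yes

At (Stay out, Fight), Rose earns -2; switching to Enter would give -4, so Rose has no profitable deviation.
Colin earns 4; switching to Accommodate would give -2, so Colin has no profitable deviation.
Neither player can gain by a unilateral deviation, so this profile is a Nash equilibrium.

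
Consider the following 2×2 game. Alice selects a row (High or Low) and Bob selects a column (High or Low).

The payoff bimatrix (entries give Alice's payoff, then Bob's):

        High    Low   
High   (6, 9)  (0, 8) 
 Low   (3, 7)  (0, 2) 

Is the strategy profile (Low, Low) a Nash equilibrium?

At (Low, Low), Alice earns 0; switching to High would give 0, so Alice has no profitable deviation.
Bob earns 2; switching to High would give 7, so Bob would deviate.
Since at least one player can profitably deviate, this is not a Nash equilibrium.

No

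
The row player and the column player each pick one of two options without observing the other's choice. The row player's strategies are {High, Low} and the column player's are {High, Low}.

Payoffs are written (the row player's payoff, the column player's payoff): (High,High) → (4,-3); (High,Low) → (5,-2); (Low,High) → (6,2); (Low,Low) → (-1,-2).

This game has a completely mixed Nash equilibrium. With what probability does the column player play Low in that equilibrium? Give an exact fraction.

1/4

Let y be the probability that the column player plays High. In a completely mixed equilibrium, the row player must be indifferent between High and Low.
The row player's expected payoff from High is 4y + 5(1−y); from Low it is 6y − (1−y).
Setting these equal: −y + 5 = 7y − 1, so y = 3/4.
Therefore the column player plays Low with probability 1 − 3/4 = 1/4.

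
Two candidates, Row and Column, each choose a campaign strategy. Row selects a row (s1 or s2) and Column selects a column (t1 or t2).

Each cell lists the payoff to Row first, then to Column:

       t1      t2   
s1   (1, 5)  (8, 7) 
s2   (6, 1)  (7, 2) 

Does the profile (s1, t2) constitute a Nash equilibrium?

Yes

At (s1, t2), Row earns 8; switching to s2 would give 7, so Row has no profitable deviation.
Column earns 7; switching to t1 would give 5, so Column has no profitable deviation.
Neither player can gain by a unilateral deviation, so this profile is a Nash equilibrium.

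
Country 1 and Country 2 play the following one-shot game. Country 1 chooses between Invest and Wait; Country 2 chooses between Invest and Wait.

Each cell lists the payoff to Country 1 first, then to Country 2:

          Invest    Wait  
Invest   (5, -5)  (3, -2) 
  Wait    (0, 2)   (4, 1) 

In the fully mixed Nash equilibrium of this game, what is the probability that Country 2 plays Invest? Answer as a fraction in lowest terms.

Let c be the probability that Country 2 plays Invest. In a completely mixed equilibrium, Country 1 must be indifferent between Invest and Wait.
Country 1's expected payoff from Invest is 5c + 3(1−c); from Wait it is 4(1−c).
Setting these equal: 2c + 3 = −4c + 4, so c = 1/6.

1/6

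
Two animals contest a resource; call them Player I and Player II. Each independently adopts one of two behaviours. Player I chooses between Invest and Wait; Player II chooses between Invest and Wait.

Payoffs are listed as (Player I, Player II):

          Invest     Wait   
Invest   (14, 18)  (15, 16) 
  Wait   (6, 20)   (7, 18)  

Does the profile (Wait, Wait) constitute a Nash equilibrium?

At (Wait, Wait), Player I earns 7; switching to Invest would give 15, so Player I would deviate.
Player II earns 18; switching to Invest would give 20, so Player II would deviate.
Since at least one player can profitably deviate, this is not a Nash equilibrium.

No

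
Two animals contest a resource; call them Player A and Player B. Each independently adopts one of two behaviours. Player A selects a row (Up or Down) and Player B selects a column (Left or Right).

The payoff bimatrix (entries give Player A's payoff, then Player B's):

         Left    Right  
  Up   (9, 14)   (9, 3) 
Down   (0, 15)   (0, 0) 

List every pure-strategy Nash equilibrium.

(Up, Left): Player A gets 9 ≥ 0 from Down, and Player B gets 14 ≥ 3 from Right — Nash equilibrium.
(Up, Right): Player B prefers Left (14 > 3) — not an equilibrium.
(Down, Left): Player A prefers Up (9 > 0) — not an equilibrium.
(Down, Right): Player A prefers Up (9 > 0); Player B prefers Left (15 > 0) — not an equilibrium.

(Up, Left)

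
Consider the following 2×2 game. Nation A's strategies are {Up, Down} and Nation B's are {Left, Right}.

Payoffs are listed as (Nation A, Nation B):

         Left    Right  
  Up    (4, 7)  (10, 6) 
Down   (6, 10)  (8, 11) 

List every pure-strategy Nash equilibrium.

(Up, Left): Nation A prefers Down (6 > 4) — not an equilibrium.
(Up, Right): Nation B prefers Left (7 > 6) — not an equilibrium.
(Down, Left): Nation B prefers Right (11 > 10) — not an equilibrium.
(Down, Right): Nation A prefers Up (10 > 8) — not an equilibrium.

none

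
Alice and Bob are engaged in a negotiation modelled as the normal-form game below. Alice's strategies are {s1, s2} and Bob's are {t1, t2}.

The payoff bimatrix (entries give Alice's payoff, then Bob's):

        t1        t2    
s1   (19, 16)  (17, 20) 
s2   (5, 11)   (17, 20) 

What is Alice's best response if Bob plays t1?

s1

Against t1, Alice earns 19 from s1 and 5 from s2.
So s1 is the best response.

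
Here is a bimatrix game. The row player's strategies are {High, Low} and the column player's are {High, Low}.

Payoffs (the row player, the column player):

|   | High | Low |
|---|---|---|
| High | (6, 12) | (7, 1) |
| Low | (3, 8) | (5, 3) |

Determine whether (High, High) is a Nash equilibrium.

Yes

At (High, High), the row player earns 6; switching to Low would give 3, so the row player has no profitable deviation.
The column player earns 12; switching to Low would give 1, so the column player has no profitable deviation.
Neither player can gain by a unilateral deviation, so this profile is a Nash equilibrium.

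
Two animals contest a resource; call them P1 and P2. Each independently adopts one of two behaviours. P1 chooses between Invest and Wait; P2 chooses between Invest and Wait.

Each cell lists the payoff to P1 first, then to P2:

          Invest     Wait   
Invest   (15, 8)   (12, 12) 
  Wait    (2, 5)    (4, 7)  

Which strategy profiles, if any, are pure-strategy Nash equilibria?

(Invest, Invest): P2 prefers Wait (12 > 8) — not an equilibrium.
(Invest, Wait): P1 gets 12 ≥ 4 from Wait, and P2 gets 12 ≥ 8 from Invest — Nash equilibrium.
(Wait, Invest): P1 prefers Invest (15 > 2); P2 prefers Wait (7 > 5) — not an equilibrium.
(Wait, Wait): P1 prefers Invest (12 > 4) — not an equilibrium.

(Invest, Wait)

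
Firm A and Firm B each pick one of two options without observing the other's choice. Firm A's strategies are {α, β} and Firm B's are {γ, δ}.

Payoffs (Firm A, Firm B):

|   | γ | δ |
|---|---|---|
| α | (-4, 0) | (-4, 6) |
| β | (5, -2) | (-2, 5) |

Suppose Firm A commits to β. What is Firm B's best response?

δ

Against β, Firm B earns -2 from γ and 5 from δ.
So δ is the best response.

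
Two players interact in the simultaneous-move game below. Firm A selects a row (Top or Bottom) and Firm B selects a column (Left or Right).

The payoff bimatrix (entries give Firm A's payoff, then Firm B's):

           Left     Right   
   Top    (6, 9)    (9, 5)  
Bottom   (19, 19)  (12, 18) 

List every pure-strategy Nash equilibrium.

(Bottom, Left)

(Top, Left): Firm A prefers Bottom (19 > 6) — not an equilibrium.
(Top, Right): Firm A prefers Bottom (12 > 9); Firm B prefers Left (9 > 5) — not an equilibrium.
(Bottom, Left): Firm A gets 19 ≥ 6 from Top, and Firm B gets 19 ≥ 18 from Right — Nash equilibrium.
(Bottom, Right): Firm B prefers Left (19 > 18) — not an equilibrium.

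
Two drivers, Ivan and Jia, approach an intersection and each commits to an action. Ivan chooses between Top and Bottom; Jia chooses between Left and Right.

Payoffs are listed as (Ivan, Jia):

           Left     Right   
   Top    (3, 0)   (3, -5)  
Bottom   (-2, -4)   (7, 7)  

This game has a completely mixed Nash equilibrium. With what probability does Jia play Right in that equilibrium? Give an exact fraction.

Let q be the probability that Jia plays Left. In a completely mixed equilibrium, Ivan must be indifferent between Top and Bottom.
Ivan's expected payoff from Top is 3q + 3(1−q); from Bottom it is −2q + 7(1−q).
Setting these equal: 3 = −9q + 7, so q = 4/9.
Therefore Jia plays Right with probability 1 − 4/9 = 5/9.

5/9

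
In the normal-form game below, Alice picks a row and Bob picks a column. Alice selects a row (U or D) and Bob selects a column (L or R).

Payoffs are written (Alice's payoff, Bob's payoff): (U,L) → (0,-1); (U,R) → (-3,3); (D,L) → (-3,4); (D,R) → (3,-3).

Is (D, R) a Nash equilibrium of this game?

No

At (D, R), Alice earns 3; switching to U would give -3, so Alice has no profitable deviation.
Bob earns -3; switching to L would give 4, so Bob would deviate.
Since at least one player can profitably deviate, this is not a Nash equilibrium.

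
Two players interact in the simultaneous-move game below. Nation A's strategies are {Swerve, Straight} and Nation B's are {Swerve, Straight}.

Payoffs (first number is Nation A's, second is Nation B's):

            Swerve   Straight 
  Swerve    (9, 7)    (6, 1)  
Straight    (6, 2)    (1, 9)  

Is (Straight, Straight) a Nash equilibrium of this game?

No

At (Straight, Straight), Nation A earns 1; switching to Swerve would give 6, so Nation A would deviate.
Nation B earns 9; switching to Swerve would give 2, so Nation B has no profitable deviation.
Since at least one player can profitably deviate, this is not a Nash equilibrium.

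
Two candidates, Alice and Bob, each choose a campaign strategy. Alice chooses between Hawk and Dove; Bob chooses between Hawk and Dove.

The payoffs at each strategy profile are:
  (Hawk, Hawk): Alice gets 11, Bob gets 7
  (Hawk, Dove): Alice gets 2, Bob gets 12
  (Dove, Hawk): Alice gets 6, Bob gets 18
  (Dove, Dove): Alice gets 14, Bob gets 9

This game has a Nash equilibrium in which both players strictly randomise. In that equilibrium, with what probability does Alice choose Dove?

5/14

Let r be the probability that Alice plays Hawk. In a completely mixed equilibrium, Bob must be indifferent between Hawk and Dove.
Bob's expected payoff from Hawk is 7r + 18(1−r); from Dove it is 12r + 9(1−r).
Setting these equal: −11r + 18 = 3r + 9, so r = 9/14.
Therefore Alice plays Dove with probability 1 − 9/14 = 5/14.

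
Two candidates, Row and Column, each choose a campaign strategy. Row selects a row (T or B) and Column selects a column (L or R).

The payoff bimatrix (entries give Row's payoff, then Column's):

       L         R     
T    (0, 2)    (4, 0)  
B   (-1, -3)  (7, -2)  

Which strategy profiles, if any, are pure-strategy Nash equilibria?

(T, L) and (B, R)

(T, L): Row gets 0 ≥ -1 from B, and Column gets 2 ≥ 0 from R — Nash equilibrium.
(T, R): Row prefers B (7 > 4); Column prefers L (2 > 0) — not an equilibrium.
(B, L): Row prefers T (0 > -1); Column prefers R (-2 > -3) — not an equilibrium.
(B, R): Row gets 7 ≥ 4 from T, and Column gets -2 ≥ -3 from L — Nash equilibrium.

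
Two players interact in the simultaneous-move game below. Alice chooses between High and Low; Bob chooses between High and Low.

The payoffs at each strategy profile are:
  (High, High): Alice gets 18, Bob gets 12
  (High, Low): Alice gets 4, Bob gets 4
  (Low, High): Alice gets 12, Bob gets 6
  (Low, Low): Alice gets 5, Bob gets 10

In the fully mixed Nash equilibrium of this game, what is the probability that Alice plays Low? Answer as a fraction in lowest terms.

2/3

Let r be the probability that Alice plays High. In a completely mixed equilibrium, Bob must be indifferent between High and Low.
Bob's expected payoff from High is 12r + 6(1−r); from Low it is 4r + 10(1−r).
Setting these equal: 6r + 6 = −6r + 10, so r = 1/3.
Therefore Alice plays Low with probability 1 − 1/3 = 2/3.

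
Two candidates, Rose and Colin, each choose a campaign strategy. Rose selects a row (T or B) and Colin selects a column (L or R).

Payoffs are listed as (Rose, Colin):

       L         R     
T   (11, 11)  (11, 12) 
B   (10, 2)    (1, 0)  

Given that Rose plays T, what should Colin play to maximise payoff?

R

Against T, Colin earns 11 from L and 12 from R.
So R is the best response.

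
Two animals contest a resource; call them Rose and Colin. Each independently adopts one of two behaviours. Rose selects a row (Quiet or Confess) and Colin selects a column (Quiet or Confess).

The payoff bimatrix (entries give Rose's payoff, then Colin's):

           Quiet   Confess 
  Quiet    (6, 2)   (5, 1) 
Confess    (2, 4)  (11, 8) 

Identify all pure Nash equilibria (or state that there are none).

(Quiet, Quiet) and (Confess, Confess)

(Quiet, Quiet): Rose gets 6 ≥ 2 from Confess, and Colin gets 2 ≥ 1 from Confess — Nash equilibrium.
(Quiet, Confess): Rose prefers Confess (11 > 5); Colin prefers Quiet (2 > 1) — not an equilibrium.
(Confess, Quiet): Rose prefers Quiet (6 > 2); Colin prefers Confess (8 > 4) — not an equilibrium.
(Confess, Confess): Rose gets 11 ≥ 5 from Quiet, and Colin gets 8 ≥ 4 from Quiet — Nash equilibrium.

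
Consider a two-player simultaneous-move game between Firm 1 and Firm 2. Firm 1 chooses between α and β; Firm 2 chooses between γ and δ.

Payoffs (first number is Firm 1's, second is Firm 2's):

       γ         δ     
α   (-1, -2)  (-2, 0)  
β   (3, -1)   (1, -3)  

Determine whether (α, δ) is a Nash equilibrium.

No

At (α, δ), Firm 1 earns -2; switching to β would give 1, so Firm 1 would deviate.
Firm 2 earns 0; switching to γ would give -2, so Firm 2 has no profitable deviation.
Since at least one player can profitably deviate, this is not a Nash equilibrium.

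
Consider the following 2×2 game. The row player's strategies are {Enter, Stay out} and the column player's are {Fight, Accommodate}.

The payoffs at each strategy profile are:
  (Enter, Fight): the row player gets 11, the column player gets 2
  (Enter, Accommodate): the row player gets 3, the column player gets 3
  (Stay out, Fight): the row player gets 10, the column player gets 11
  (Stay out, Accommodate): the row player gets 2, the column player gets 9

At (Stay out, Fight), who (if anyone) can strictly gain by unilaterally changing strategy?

The row player at (Stay out, Fight) earns 10; deviating to Enter yields 11 — a strict improvement.
The column player earns 11; deviating to Accommodate yields 9 — not better.
Only the row player has a strictly profitable deviation.

The row player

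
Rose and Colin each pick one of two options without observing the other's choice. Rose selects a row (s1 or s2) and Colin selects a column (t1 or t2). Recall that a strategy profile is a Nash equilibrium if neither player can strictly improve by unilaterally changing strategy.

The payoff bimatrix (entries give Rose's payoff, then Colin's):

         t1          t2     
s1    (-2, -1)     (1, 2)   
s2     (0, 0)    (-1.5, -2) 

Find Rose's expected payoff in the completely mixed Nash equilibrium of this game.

First find y, the probability Colin plays t1, from Rose's indifference between s1 and s2: −2y + (1−y) = −1.5(1−y), giving y = 5/9.
Since Rose is indifferent in equilibrium, Rose's expected payoff equals the payoff from either row against (5/9, 4/9). Using s1: −2(5/9) + (4/9) = -2/3.

-2/3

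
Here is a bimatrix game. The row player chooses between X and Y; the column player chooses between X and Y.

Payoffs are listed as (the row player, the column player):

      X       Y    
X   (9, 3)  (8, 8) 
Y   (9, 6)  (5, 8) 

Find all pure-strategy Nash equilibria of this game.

(X, Y)

(X, X): the column player prefers Y (8 > 3) — not an equilibrium.
(X, Y): the row player gets 8 ≥ 5 from Y, and the column player gets 8 ≥ 3 from X — Nash equilibrium.
(Y, X): the column player prefers Y (8 > 6) — not an equilibrium.
(Y, Y): the row player prefers X (8 > 5) — not an equilibrium.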